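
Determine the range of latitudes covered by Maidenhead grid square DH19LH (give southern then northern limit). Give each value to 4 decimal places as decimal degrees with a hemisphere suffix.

Field D=3, H=7: +3·20° lon, +7·10° lat → SW at lon -120°, lat -20°.
Square 1, 9: +1·2° lon, +9·1° lat → SW at lon -118°, lat -11°.
Subsquare l=11, h=7: +11·0.0833333° lon, +7·0.0416667° lat → SW at lon -117.083°, lat -10.7083°.
Cell spans 0.0833333° lon × 0.0416667° lat.
south 10.7083° S, north 10.6667° S.

10.7083° S, 10.6667° S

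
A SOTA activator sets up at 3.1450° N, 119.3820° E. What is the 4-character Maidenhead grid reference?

Add 180° to longitude and 90° to latitude: 299.38, 93.14.
Field: 299.38/20 → 14 → O, 93.14/10 → 9 → J; chars OJ.
Square: 19.38/2 → 9, 3.14/1 → 3; chars 93.

OJ93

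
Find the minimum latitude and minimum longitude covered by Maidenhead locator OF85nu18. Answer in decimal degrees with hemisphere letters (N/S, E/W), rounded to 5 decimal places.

34.13333° S, 117.09167° E

Field O=14, F=5: +14·20° lon, +5·10° lat → SW at lon 100°, lat -40°.
Square 8, 5: +8·2° lon, +5·1° lat → SW at lon 116°, lat -35°.
Subsquare n=13, u=20: +13·0.0833333° lon, +20·0.0416667° lat → SW at lon 117.083°, lat -34.1667°.
Extended square 1, 8: +1·0.00833333° lon, +8·0.00416667° lat → SW at lon 117.092°, lat -34.1333°.
latitude 34.13333° S, longitude 117.09167° E.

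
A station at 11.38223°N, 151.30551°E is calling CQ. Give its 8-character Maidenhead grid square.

Shift to the Maidenhead origin (180°W, 90°S): lon 331.30551, lat 101.38223.
Field (20°×10°, letters A–R): 331.30551/20 → 16 → Q, 101.38223/10 → 10 → K; chars QK.
Square (2°×1°, digits 0–9): 11.30551/2 → 5, 1.38223/1 → 1; chars 51.
Subsquare (5′×2.5′, letters a–x): 1.30551/0.0833333 → 15 → p, 0.38223/0.0416667 → 9 → j; chars pj.
Extended square (30″×15″, digits 0–9): 0.05551/0.00833333 → 6, 0.00723/0.00416667 → 1; chars 61.

QK51pj61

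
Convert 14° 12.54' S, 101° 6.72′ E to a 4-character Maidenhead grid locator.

OH05

Offset from 180°W / 90°S: lon 281.11°, lat 75.79°.
Field: 281.11/20 → 14 → O, 75.79/10 → 7 → H; chars OH.
Square: 1.11/2 → 0, 5.79/1 → 5; chars 05.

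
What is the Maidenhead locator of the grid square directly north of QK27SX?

Latitude subsquare x = 23; +1 → 24, wraps to 0 = a, carry into square.
Latitude square 7; +1 → 8.
The longitude characters are unchanged.

QK28sa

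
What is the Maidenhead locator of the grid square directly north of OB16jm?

Latitude subsquare m = 12; +1 → 13 = n.
The longitude characters are unchanged.

OB16jn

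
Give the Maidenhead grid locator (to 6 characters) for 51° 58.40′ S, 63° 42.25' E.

MD18ua

Offset from 180°W / 90°S: lon 243.7042°, lat 38.0267°.
Field (20°×10°, letters A–R): lon ⌊243.7042/20⌋ = 12 → M; lat ⌊38.0267/10⌋ = 3 → D.
Square (2°×1°, digits 0–9): lon ⌊3.7042/2⌋ = 1; lat ⌊8.0267/1⌋ = 8.
Subsquare (5′×2.5′, letters a–x): lon ⌊1.7042/0.0833333⌋ = 20 → u; lat ⌊0.0267/0.0416667⌋ = 0 → a.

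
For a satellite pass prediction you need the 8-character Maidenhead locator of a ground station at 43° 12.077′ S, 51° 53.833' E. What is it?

LE56wt71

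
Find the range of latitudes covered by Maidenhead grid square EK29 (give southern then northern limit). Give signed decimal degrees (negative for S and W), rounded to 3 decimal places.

Field E=4, K=10: +4·20° lon, +10·10° lat → SW at lon -100°, lat 10°.
Square 2, 9: +2·2° lon, +9·1° lat → SW at lon -96°, lat 19°.
Cell spans 2° lon × 1° lat.
south 19.000, north 20.000.

19.000, 20.000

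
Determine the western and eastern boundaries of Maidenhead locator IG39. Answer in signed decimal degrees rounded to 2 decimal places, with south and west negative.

Field I=8, G=6: +8·20° lon, +6·10° lat → SW at lon -20°, lat -30°.
Square 3, 9: +3·2° lon, +9·1° lat → SW at lon -14°, lat -21°.
Cell spans 2° lon × 1° lat.
west -14.00, east -12.00.

-14.00, -12.00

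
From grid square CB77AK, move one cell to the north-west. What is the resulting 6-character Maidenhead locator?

Longitude subsquare a = 0; −1 → -1, wraps to 23 = x, carry into square.
Longitude square 7; −1 → 6.
Latitude subsquare k = 10; +1 → 11 = l.

CB67xl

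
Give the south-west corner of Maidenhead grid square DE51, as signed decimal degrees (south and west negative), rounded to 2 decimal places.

-49.00, -110.00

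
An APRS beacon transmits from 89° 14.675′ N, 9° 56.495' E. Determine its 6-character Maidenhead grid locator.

JR49xf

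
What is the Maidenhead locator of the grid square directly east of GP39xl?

GP49al

Longitude subsquare x = 23; +1 → 24, wraps to 0 = a, carry into square.
Longitude square 3; +1 → 4.
The latitude characters are unchanged.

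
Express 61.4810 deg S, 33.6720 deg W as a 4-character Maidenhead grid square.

HC38

Add 180° to longitude and 90° to latitude: 146.33, 28.52.
Field: lon ⌊146.33/20⌋ = 7 → H; lat ⌊28.52/10⌋ = 2 → C.
Square: lon ⌊6.33/2⌋ = 3; lat ⌊8.52/1⌋ = 8.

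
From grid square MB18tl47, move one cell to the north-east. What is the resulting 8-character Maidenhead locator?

MB18tl58

Longitude extended square 4; +1 → 5.
Latitude extended square 7; +1 → 8.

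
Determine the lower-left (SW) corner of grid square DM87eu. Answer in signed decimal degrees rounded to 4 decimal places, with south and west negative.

37.8333, -103.6667

Field D=3, M=12: +3·20° lon, +12·10° lat → SW at lon -120°, lat 30°.
Square 8, 7: +8·2° lon, +7·1° lat → SW at lon -104°, lat 37°.
Subsquare e=4, u=20: +4·0.0833333° lon, +20·0.0416667° lat → SW at lon -103.667°, lat 37.8333°.
latitude 37.8333, longitude -103.6667.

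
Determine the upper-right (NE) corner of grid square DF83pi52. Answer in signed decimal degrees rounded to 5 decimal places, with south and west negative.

-36.65417, -102.70000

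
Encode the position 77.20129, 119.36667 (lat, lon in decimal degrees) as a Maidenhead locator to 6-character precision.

Offset from 180°W / 90°S: lon 299.3667°, lat 167.2013°.
Field (20°×10°, letters A–R): 299.3667/20 → 14 → O, 167.2013/10 → 16 → Q; chars OQ.
Square (2°×1°, digits 0–9): 19.3667/2 → 9, 7.2013/1 → 7; chars 97.
Subsquare (5′×2.5′, letters a–x): 1.3667/0.0833333 → 16 → q, 0.2013/0.0416667 → 4 → e; chars qe.

OQ97qe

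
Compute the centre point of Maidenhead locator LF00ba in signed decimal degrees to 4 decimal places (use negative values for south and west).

Field L=11, F=5: +11·20° lon, +5·10° lat → SW at lon 40°, lat -40°.
Square 0, 0: +0·2° lon, +0·1° lat → SW at lon 40°, lat -40°.
Subsquare b=1, a=0: +1·0.0833333° lon, +0·0.0416667° lat → SW at lon 40.0833°, lat -40°.
Cell spans 0.0833333° lon × 0.0416667° lat. Centre is SW corner plus half of each.
latitude -39.9792, longitude 40.1250.

-39.9792, 40.1250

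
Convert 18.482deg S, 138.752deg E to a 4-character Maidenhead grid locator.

PH91

Shift to the Maidenhead origin (180°W, 90°S): lon 318.75, lat 71.52.
Field: lon ⌊318.75/20⌋ = 15 → P; lat ⌊71.52/10⌋ = 7 → H.
Square: lon ⌊18.75/2⌋ = 9; lat ⌊1.52/1⌋ = 1.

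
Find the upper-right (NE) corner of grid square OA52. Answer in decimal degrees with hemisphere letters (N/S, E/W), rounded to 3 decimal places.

87.000° S, 112.000° E

Field O=14, A=0: +14·20° lon, +0·10° lat → SW at lon 100°, lat -90°.
Square 5, 2: +5·2° lon, +2·1° lat → SW at lon 110°, lat -88°.
Cell spans 2° lon × 1° lat. NE corner is SW corner plus one full cell.
latitude 87.000° S, longitude 112.000° E.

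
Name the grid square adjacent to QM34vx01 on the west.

Longitude extended square 0; −1 → -1, wraps to 9, carry into subsquare.
Longitude subsquare v = 21; −1 → 20 = u.
The latitude characters are unchanged.

QM34ux91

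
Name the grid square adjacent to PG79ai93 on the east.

Longitude extended square 9; +1 → 10, wraps to 0, carry into subsquare.
Longitude subsquare a = 0; +1 → 1 = b.
The latitude characters are unchanged.

PG79bi03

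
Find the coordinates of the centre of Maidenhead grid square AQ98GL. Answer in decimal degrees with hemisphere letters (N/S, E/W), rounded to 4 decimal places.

78.4792° N, 161.4583° W

Field A=0, Q=16: +0·20° lon, +16·10° lat → SW at lon -180°, lat 70°.
Square 9, 8: +9·2° lon, +8·1° lat → SW at lon -162°, lat 78°.
Subsquare g=6, l=11: +6·0.0833333° lon, +11·0.0416667° lat → SW at lon -161.5°, lat 78.4583°.
Cell spans 0.0833333° lon × 0.0416667° lat. Centre is SW corner plus half of each.
latitude 78.4792° N, longitude 161.4583° W.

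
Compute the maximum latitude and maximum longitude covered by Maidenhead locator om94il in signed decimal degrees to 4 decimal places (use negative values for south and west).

34.5000, 118.7500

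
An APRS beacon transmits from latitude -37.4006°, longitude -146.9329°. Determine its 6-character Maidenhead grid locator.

Offset from 180°W / 90°S: lon 33.0671°, lat 52.5994°.
Field: lon ⌊33.0671/20⌋ = 1 → B; lat ⌊52.5994/10⌋ = 5 → F.
Square: lon ⌊13.0671/2⌋ = 6; lat ⌊2.5994/1⌋ = 2.
Subsquare: lon ⌊1.0671/0.0833333⌋ = 12 → m; lat ⌊0.5994/0.0416667⌋ = 14 → o.

BF62mo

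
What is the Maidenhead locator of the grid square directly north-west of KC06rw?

Longitude subsquare r = 17; −1 → 16 = q.
Latitude subsquare w = 22; +1 → 23 = x.

KC06qx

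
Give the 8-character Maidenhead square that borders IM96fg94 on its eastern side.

IM96gg04

Longitude extended square 9; +1 → 10, wraps to 0, carry into subsquare.
Longitude subsquare f = 5; +1 → 6 = g.
The latitude characters are unchanged.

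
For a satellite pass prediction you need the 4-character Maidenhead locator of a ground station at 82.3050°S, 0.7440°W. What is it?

Offset from 180°W / 90°S: lon 179.26°, lat 7.69°.
Field: lon ⌊179.26/20⌋ = 8 → I; lat ⌊7.69/10⌋ = 0 → A.
Square: lon ⌊19.26/2⌋ = 9; lat ⌊7.69/1⌋ = 7.

IA97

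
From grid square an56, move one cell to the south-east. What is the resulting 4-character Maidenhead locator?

AN65

Longitude square 5; +1 → 6.
Latitude square 6; −1 → 5.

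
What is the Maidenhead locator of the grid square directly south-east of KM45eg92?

Longitude extended square 9; +1 → 10, wraps to 0, carry into subsquare.
Longitude subsquare e = 4; +1 → 5 = f.
Latitude extended square 2; −1 → 1.

KM45fg01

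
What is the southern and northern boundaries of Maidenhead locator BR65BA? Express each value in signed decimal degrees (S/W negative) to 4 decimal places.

Field B=1, R=17: +1·20° lon, +17·10° lat → SW at lon -160°, lat 80°.
Square 6, 5: +6·2° lon, +5·1° lat → SW at lon -148°, lat 85°.
Subsquare b=1, a=0: +1·0.0833333° lon, +0·0.0416667° lat → SW at lon -147.917°, lat 85°.
Cell spans 0.0833333° lon × 0.0416667° lat.
south 85.0000, north 85.0417.

85.0000, 85.0417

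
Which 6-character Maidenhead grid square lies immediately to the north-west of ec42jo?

EC42ip

Longitude subsquare j = 9; −1 → 8 = i.
Latitude subsquare o = 14; +1 → 15 = p.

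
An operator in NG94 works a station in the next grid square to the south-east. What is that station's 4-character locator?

OG03

Longitude square 9; +1 → 10, wraps to 0, carry into field.
Longitude field N = 13; +1 → 14 = O.
Latitude square 4; −1 → 3.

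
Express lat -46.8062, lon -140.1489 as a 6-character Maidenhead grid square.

BE93we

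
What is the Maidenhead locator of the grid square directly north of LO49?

Latitude square 9; +1 → 10, wraps to 0, carry into field.
Latitude field O = 14; +1 → 15 = P.
The longitude characters are unchanged.

LP40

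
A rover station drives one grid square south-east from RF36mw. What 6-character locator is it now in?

Longitude subsquare m = 12; +1 → 13 = n.
Latitude subsquare w = 22; −1 → 21 = v.

RF36nv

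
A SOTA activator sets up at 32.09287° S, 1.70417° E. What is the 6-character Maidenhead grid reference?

Shift to the Maidenhead origin (180°W, 90°S): lon 181.7042, lat 57.9071.
Field (20°×10°, letters A–R): 181.7042/20 → 9 → J, 57.9071/10 → 5 → F; chars JF.
Square (2°×1°, digits 0–9): 1.7042/2 → 0, 7.9071/1 → 7; chars 07.
Subsquare (5′×2.5′, letters a–x): 1.7042/0.0833333 → 20 → u, 0.9071/0.0416667 → 21 → v; chars uv.

JF07uv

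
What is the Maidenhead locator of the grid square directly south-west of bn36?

BN25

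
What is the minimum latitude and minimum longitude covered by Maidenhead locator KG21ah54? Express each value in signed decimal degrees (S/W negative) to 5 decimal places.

-28.69167, 24.04167

Field K=10, G=6: +10·20° lon, +6·10° lat → SW at lon 20°, lat -30°.
Square 2, 1: +2·2° lon, +1·1° lat → SW at lon 24°, lat -29°.
Subsquare a=0, h=7: +0·0.0833333° lon, +7·0.0416667° lat → SW at lon 24°, lat -28.7083°.
Extended square 5, 4: +5·0.00833333° lon, +4·0.00416667° lat → SW at lon 24.0417°, lat -28.6917°.
latitude -28.69167, longitude 24.04167.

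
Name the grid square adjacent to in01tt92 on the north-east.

IN01ut03

Longitude extended square 9; +1 → 10, wraps to 0, carry into subsquare.
Longitude subsquare t = 19; +1 → 20 = u.
Latitude extended square 2; +1 → 3.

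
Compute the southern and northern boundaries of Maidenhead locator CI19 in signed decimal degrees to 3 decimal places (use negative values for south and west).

-1.000, 0.000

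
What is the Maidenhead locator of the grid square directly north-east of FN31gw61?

Longitude extended square 6; +1 → 7.
Latitude extended square 1; +1 → 2.

FN31gw72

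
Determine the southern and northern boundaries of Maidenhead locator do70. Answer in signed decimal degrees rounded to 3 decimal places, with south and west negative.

50.000, 51.000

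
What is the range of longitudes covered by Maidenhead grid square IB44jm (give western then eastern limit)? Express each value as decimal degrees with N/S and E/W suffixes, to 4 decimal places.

Field I=8, B=1: +8·20° lon, +1·10° lat → SW at lon -20°, lat -80°.
Square 4, 4: +4·2° lon, +4·1° lat → SW at lon -12°, lat -76°.
Subsquare j=9, m=12: +9·0.0833333° lon, +12·0.0416667° lat → SW at lon -11.25°, lat -75.5°.
Cell spans 0.0833333° lon × 0.0416667° lat.
west 11.2500° W, east 11.1667° W.

11.2500° W, 11.1667° W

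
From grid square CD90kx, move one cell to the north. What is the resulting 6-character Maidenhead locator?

CD91ka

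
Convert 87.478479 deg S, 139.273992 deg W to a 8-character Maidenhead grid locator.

CA02im75

Shift to the Maidenhead origin (180°W, 90°S): lon 40.72601, lat 2.52152.
Field: lon ⌊40.72601/20⌋ = 2 → C; lat ⌊2.52152/10⌋ = 0 → A.
Square: lon ⌊0.72601/2⌋ = 0; lat ⌊2.52152/1⌋ = 2.
Subsquare: lon ⌊0.72601/0.0833333⌋ = 8 → i; lat ⌊0.52152/0.0416667⌋ = 12 → m.
Extended square: lon ⌊0.05934/0.00833333⌋ = 7; lat ⌊0.02152/0.00416667⌋ = 5.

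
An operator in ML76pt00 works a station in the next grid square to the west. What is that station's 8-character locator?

ML76ot90

Longitude extended square 0; −1 → -1, wraps to 9, carry into subsquare.
Longitude subsquare p = 15; −1 → 14 = o.
The latitude characters are unchanged.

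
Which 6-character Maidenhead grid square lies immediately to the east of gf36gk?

GF36hk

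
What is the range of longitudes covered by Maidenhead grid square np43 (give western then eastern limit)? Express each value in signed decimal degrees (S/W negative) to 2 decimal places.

Field N=13, P=15: +13·20° lon, +15·10° lat → SW at lon 80°, lat 60°.
Square 4, 3: +4·2° lon, +3·1° lat → SW at lon 88°, lat 63°.
Cell spans 2° lon × 1° lat.
west 88.00, east 90.00.

88.00, 90.00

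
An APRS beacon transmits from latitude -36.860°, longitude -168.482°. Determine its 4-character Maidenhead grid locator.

Offset from 180°W / 90°S: lon 11.52°, lat 53.14°.
Field: 11.52/20 → 0 → A, 53.14/10 → 5 → F; chars AF.
Square: 11.52/2 → 5, 3.14/1 → 3; chars 53.

AF53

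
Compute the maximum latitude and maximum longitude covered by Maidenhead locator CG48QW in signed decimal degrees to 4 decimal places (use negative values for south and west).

-21.0417, -130.5833

Field C=2, G=6: +2·20° lon, +6·10° lat → SW at lon -140°, lat -30°.
Square 4, 8: +4·2° lon, +8·1° lat → SW at lon -132°, lat -22°.
Subsquare q=16, w=22: +16·0.0833333° lon, +22·0.0416667° lat → SW at lon -130.667°, lat -21.0833°.
Cell spans 0.0833333° lon × 0.0416667° lat. NE corner is SW corner plus one full cell.
latitude -21.0417, longitude -130.5833.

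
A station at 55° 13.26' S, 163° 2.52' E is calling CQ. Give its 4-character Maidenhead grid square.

RD14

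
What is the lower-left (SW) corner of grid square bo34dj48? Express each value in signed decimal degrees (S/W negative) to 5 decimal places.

54.40833, -153.71667

Field B=1, O=14: +1·20° lon, +14·10° lat → SW at lon -160°, lat 50°.
Square 3, 4: +3·2° lon, +4·1° lat → SW at lon -154°, lat 54°.
Subsquare d=3, j=9: +3·0.0833333° lon, +9·0.0416667° lat → SW at lon -153.75°, lat 54.375°.
Extended square 4, 8: +4·0.00833333° lon, +8·0.00416667° lat → SW at lon -153.717°, lat 54.4083°.
latitude 54.40833, longitude -153.71667.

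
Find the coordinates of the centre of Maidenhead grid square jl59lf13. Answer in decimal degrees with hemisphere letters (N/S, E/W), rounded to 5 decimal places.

Field J=9, L=11: +9·20° lon, +11·10° lat → SW at lon 0°, lat 20°.
Square 5, 9: +5·2° lon, +9·1° lat → SW at lon 10°, lat 29°.
Subsquare l=11, f=5: +11·0.0833333° lon, +5·0.0416667° lat → SW at lon 10.9167°, lat 29.2083°.
Extended square 1, 3: +1·0.00833333° lon, +3·0.00416667° lat → SW at lon 10.925°, lat 29.2208°.
Cell spans 0.00833333° lon × 0.00416667° lat. Centre is SW corner plus half of each.
latitude 29.22292° N, longitude 10.92917° E.

29.22292° N, 10.92917° E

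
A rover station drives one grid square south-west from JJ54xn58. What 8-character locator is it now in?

JJ54xn47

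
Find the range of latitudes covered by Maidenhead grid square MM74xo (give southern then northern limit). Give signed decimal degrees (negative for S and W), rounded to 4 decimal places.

34.5833, 34.6250

Field M=12, M=12: +12·20° lon, +12·10° lat → SW at lon 60°, lat 30°.
Square 7, 4: +7·2° lon, +4·1° lat → SW at lon 74°, lat 34°.
Subsquare x=23, o=14: +23·0.0833333° lon, +14·0.0416667° lat → SW at lon 75.9167°, lat 34.5833°.
Cell spans 0.0833333° lon × 0.0416667° lat.
south 34.5833, north 34.6250.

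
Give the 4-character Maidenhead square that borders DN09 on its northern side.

Latitude square 9; +1 → 10, wraps to 0, carry into field.
Latitude field N = 13; +1 → 14 = O.
The longitude characters are unchanged.

DO00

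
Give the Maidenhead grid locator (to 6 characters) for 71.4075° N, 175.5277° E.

Offset from 180°W / 90°S: lon 355.5277°, lat 161.4075°.
Field: 355.5277/20 → 17 → R, 161.4075/10 → 16 → Q; chars RQ.
Square: 15.5277/2 → 7, 1.4075/1 → 1; chars 71.
Subsquare: 1.5277/0.0833333 → 18 → s, 0.4075/0.0416667 → 9 → j; chars sj.

RQ71sj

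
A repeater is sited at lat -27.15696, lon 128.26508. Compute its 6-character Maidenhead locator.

Add 180° to longitude and 90° to latitude: 308.2651, 62.8430.
Field: 308.2651/20 → 15 → P, 62.8430/10 → 6 → G; chars PG.
Square: 8.2651/2 → 4, 2.8430/1 → 2; chars 42.
Subsquare: 0.2651/0.0833333 → 3 → d, 0.8430/0.0416667 → 20 → u; chars du.

PG42du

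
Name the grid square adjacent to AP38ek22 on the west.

AP38ek12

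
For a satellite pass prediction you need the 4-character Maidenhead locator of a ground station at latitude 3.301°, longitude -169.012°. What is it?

AJ53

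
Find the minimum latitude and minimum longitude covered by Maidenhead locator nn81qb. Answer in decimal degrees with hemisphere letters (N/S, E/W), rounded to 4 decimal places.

41.0417° N, 97.3333° E

Field N=13, N=13: +13·20° lon, +13·10° lat → SW at lon 80°, lat 40°.
Square 8, 1: +8·2° lon, +1·1° lat → SW at lon 96°, lat 41°.
Subsquare q=16, b=1: +16·0.0833333° lon, +1·0.0416667° lat → SW at lon 97.3333°, lat 41.0417°.
latitude 41.0417° N, longitude 97.3333° E.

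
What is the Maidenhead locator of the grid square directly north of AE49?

AF40

Latitude square 9; +1 → 10, wraps to 0, carry into field.
Latitude field E = 4; +1 → 5 = F.
The longitude characters are unchanged.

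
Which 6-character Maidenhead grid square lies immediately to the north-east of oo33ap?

OO33bq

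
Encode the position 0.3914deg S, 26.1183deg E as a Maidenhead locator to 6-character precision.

KI39bo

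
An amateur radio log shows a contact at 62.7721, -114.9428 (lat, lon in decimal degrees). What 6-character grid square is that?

DP22ms

Add 180° to longitude and 90° to latitude: 65.0572, 152.7721.
Field: 65.0572/20 → 3 → D, 152.7721/10 → 15 → P; chars DP.
Square: 5.0572/2 → 2, 2.7721/1 → 2; chars 22.
Subsquare: 1.0572/0.0833333 → 12 → m, 0.7721/0.0416667 → 18 → s; chars ms.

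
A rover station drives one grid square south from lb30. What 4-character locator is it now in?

LA39

Latitude square 0; −1 → -1, wraps to 9, carry into field.
Latitude field B = 1; −1 → 0 = A.
The longitude characters are unchanged.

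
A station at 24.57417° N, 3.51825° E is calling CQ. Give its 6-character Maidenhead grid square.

JL14sn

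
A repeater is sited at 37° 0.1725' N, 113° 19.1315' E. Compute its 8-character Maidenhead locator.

OM67pa80

Offset from 180°W / 90°S: lon 293.31886°, lat 127.00288°.
Field: 293.31886/20 → 14 → O, 127.00288/10 → 12 → M; chars OM.
Square: 13.31886/2 → 6, 7.00288/1 → 7; chars 67.
Subsquare: 1.31886/0.0833333 → 15 → p, 0.00288/0.0416667 → 0 → a; chars pa.
Extended square: 0.06886/0.00833333 → 8, 0.00288/0.00416667 → 0; chars 80.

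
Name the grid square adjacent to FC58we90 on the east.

FC58xe00

Longitude extended square 9; +1 → 10, wraps to 0, carry into subsquare.
Longitude subsquare w = 22; +1 → 23 = x.
The latitude characters are unchanged.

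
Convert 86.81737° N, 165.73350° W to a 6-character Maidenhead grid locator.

AR76dt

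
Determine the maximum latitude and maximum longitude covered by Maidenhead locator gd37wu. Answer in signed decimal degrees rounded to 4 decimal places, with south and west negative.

-52.1250, -52.0833

Field G=6, D=3: +6·20° lon, +3·10° lat → SW at lon -60°, lat -60°.
Square 3, 7: +3·2° lon, +7·1° lat → SW at lon -54°, lat -53°.
Subsquare w=22, u=20: +22·0.0833333° lon, +20·0.0416667° lat → SW at lon -52.1667°, lat -52.1667°.
Cell spans 0.0833333° lon × 0.0416667° lat. NE corner is SW corner plus one full cell.
latitude -52.1250, longitude -52.0833.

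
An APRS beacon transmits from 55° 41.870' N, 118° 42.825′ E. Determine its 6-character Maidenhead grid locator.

OO95iq

Shift to the Maidenhead origin (180°W, 90°S): lon 298.7138, lat 145.6978.
Field: lon ⌊298.7138/20⌋ = 14 → O; lat ⌊145.6978/10⌋ = 14 → O.
Square: lon ⌊18.7138/2⌋ = 9; lat ⌊5.6978/1⌋ = 5.
Subsquare: lon ⌊0.7138/0.0833333⌋ = 8 → i; lat ⌊0.6978/0.0416667⌋ = 16 → q.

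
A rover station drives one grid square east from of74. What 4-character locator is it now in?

OF84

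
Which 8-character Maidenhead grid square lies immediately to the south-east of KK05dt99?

KK05et08

Longitude extended square 9; +1 → 10, wraps to 0, carry into subsquare.
Longitude subsquare d = 3; +1 → 4 = e.
Latitude extended square 9; −1 → 8.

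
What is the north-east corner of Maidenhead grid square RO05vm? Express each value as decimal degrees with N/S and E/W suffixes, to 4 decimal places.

Field R=17, O=14: +17·20° lon, +14·10° lat → SW at lon 160°, lat 50°.
Square 0, 5: +0·2° lon, +5·1° lat → SW at lon 160°, lat 55°.
Subsquare v=21, m=12: +21·0.0833333° lon, +12·0.0416667° lat → SW at lon 161.75°, lat 55.5°.
Cell spans 0.0833333° lon × 0.0416667° lat. NE corner is SW corner plus one full cell.
latitude 55.5417° N, longitude 161.8333° E.

55.5417° N, 161.8333° E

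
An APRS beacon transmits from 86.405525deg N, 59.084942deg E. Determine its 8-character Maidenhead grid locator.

LR96nj07

Shift to the Maidenhead origin (180°W, 90°S): lon 239.08494, lat 176.40553.
Field: 239.08494/20 → 11 → L, 176.40553/10 → 17 → R; chars LR.
Square: 19.08494/2 → 9, 6.40553/1 → 6; chars 96.
Subsquare: 1.08494/0.0833333 → 13 → n, 0.40553/0.0416667 → 9 → j; chars nj.
Extended square: 0.00161/0.00833333 → 0, 0.03053/0.00416667 → 7; chars 07.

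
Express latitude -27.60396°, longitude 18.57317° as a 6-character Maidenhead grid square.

JG92gj

Offset from 180°W / 90°S: lon 198.5732°, lat 62.3960°.
Field: 198.5732/20 → 9 → J, 62.3960/10 → 6 → G; chars JG.
Square: 18.5732/2 → 9, 2.3960/1 → 2; chars 92.
Subsquare: 0.5732/0.0833333 → 6 → g, 0.3960/0.0416667 → 9 → j; chars gj.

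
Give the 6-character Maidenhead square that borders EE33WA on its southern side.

EE32wx

Latitude subsquare a = 0; −1 → -1, wraps to 23 = x, carry into square.
Latitude square 3; −1 → 2.
The longitude characters are unchanged.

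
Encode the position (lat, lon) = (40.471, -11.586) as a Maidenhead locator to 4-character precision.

Shift to the Maidenhead origin (180°W, 90°S): lon 168.41, lat 130.47.
Field (20°×10°, letters A–R): lon ⌊168.41/20⌋ = 8 → I; lat ⌊130.47/10⌋ = 13 → N.
Square (2°×1°, digits 0–9): lon ⌊8.41/2⌋ = 4; lat ⌊0.47/1⌋ = 0.

IN40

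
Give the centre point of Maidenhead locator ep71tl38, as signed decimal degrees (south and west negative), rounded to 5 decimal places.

61.49375, -84.38750

Field E=4, P=15: +4·20° lon, +15·10° lat → SW at lon -100°, lat 60°.
Square 7, 1: +7·2° lon, +1·1° lat → SW at lon -86°, lat 61°.
Subsquare t=19, l=11: +19·0.0833333° lon, +11·0.0416667° lat → SW at lon -84.4167°, lat 61.4583°.
Extended square 3, 8: +3·0.00833333° lon, +8·0.00416667° lat → SW at lon -84.3917°, lat 61.4917°.
Cell spans 0.00833333° lon × 0.00416667° lat. Centre is SW corner plus half of each.
latitude 61.49375, longitude -84.38750.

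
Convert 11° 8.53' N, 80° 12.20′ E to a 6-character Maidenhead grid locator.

Offset from 180°W / 90°S: lon 260.2033°, lat 101.1422°.
Field: lon ⌊260.2033/20⌋ = 13 → N; lat ⌊101.1422/10⌋ = 10 → K.
Square: lon ⌊0.2033/2⌋ = 0; lat ⌊1.1422/1⌋ = 1.
Subsquare: lon ⌊0.2033/0.0833333⌋ = 2 → c; lat ⌊0.1422/0.0416667⌋ = 3 → d.

NK01cd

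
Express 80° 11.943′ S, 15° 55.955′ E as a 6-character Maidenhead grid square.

Shift to the Maidenhead origin (180°W, 90°S): lon 195.9326, lat 9.8010.
Field (20°×10°, letters A–R): 195.9326/20 → 9 → J, 9.8010/10 → 0 → A; chars JA.
Square (2°×1°, digits 0–9): 15.9326/2 → 7, 9.8010/1 → 9; chars 79.
Subsquare (5′×2.5′, letters a–x): 1.9326/0.0833333 → 23 → x, 0.8010/0.0416667 → 19 → t; chars xt.

JA79xt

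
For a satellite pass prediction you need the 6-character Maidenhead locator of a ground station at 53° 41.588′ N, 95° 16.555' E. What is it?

Add 180° to longitude and 90° to latitude: 275.2759, 143.6931.
Field (20°×10°, letters A–R): lon ⌊275.2759/20⌋ = 13 → N; lat ⌊143.6931/10⌋ = 14 → O.
Square (2°×1°, digits 0–9): lon ⌊15.2759/2⌋ = 7; lat ⌊3.6931/1⌋ = 3.
Subsquare (5′×2.5′, letters a–x): lon ⌊1.2759/0.0833333⌋ = 15 → p; lat ⌊0.6931/0.0416667⌋ = 16 → q.

NO73pq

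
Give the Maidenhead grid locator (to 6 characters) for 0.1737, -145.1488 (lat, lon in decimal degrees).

BJ70ke

Add 180° to longitude and 90° to latitude: 34.8512, 90.1737.
Field: 34.8512/20 → 1 → B, 90.1737/10 → 9 → J; chars BJ.
Square: 14.8512/2 → 7, 0.1737/1 → 0; chars 70.
Subsquare: 0.8512/0.0833333 → 10 → k, 0.1737/0.0416667 → 4 → e; chars ke.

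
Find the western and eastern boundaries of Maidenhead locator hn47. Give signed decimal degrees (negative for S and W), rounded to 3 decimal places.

Field H=7, N=13: +7·20° lon, +13·10° lat → SW at lon -40°, lat 40°.
Square 4, 7: +4·2° lon, +7·1° lat → SW at lon -32°, lat 47°.
Cell spans 2° lon × 1° lat.
west -32.000, east -30.000.

-32.000, -30.000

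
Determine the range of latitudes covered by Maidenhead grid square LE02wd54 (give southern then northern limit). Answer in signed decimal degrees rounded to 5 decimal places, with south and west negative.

-47.85833, -47.85417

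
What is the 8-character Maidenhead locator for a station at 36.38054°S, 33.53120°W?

HF33fo68

Shift to the Maidenhead origin (180°W, 90°S): lon 146.46880, lat 53.61946.
Field: lon ⌊146.46880/20⌋ = 7 → H; lat ⌊53.61946/10⌋ = 5 → F.
Square: lon ⌊6.46880/2⌋ = 3; lat ⌊3.61946/1⌋ = 3.
Subsquare: lon ⌊0.46880/0.0833333⌋ = 5 → f; lat ⌊0.61946/0.0416667⌋ = 14 → o.
Extended square: lon ⌊0.05213/0.00833333⌋ = 6; lat ⌊0.03613/0.00416667⌋ = 8.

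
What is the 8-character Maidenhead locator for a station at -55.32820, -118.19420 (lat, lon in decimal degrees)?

DD04vq61

Offset from 180°W / 90°S: lon 61.80580°, lat 34.67180°.
Field: lon ⌊61.80580/20⌋ = 3 → D; lat ⌊34.67180/10⌋ = 3 → D.
Square: lon ⌊1.80580/2⌋ = 0; lat ⌊4.67180/1⌋ = 4.
Subsquare: lon ⌊1.80580/0.0833333⌋ = 21 → v; lat ⌊0.67180/0.0416667⌋ = 16 → q.
Extended square: lon ⌊0.05580/0.00833333⌋ = 6; lat ⌊0.00513/0.00416667⌋ = 1.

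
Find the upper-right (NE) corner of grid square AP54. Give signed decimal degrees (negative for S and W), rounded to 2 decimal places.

65.00, -168.00

Field A=0, P=15: +0·20° lon, +15·10° lat → SW at lon -180°, lat 60°.
Square 5, 4: +5·2° lon, +4·1° lat → SW at lon -170°, lat 64°.
Cell spans 2° lon × 1° lat. NE corner is SW corner plus one full cell.
latitude 65.00, longitude -168.00.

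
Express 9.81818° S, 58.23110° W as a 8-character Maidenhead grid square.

GI00ve23

Add 180° to longitude and 90° to latitude: 121.76890, 80.18182.
Field: lon ⌊121.76890/20⌋ = 6 → G; lat ⌊80.18182/10⌋ = 8 → I.
Square: lon ⌊1.76890/2⌋ = 0; lat ⌊0.18182/1⌋ = 0.
Subsquare: lon ⌊1.76890/0.0833333⌋ = 21 → v; lat ⌊0.18182/0.0416667⌋ = 4 → e.
Extended square: lon ⌊0.01890/0.00833333⌋ = 2; lat ⌊0.01515/0.00416667⌋ = 3.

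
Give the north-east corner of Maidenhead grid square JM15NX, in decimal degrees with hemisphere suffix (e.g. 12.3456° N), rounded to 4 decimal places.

Field J=9, M=12: +9·20° lon, +12·10° lat → SW at lon 0°, lat 30°.
Square 1, 5: +1·2° lon, +5·1° lat → SW at lon 2°, lat 35°.
Subsquare n=13, x=23: +13·0.0833333° lon, +23·0.0416667° lat → SW at lon 3.08333°, lat 35.9583°.
Cell spans 0.0833333° lon × 0.0416667° lat. NE corner is SW corner plus one full cell.
latitude 36.0000° N, longitude 3.1667° E.

36.0000° N, 3.1667° E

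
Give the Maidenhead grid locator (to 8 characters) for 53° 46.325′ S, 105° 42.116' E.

OD26uf44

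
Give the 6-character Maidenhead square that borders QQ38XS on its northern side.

QQ38xt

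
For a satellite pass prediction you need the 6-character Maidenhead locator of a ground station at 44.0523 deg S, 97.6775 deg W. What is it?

Shift to the Maidenhead origin (180°W, 90°S): lon 82.3225, lat 45.9477.
Field (20°×10°, letters A–R): lon ⌊82.3225/20⌋ = 4 → E; lat ⌊45.9477/10⌋ = 4 → E.
Square (2°×1°, digits 0–9): lon ⌊2.3225/2⌋ = 1; lat ⌊5.9477/1⌋ = 5.
Subsquare (5′×2.5′, letters a–x): lon ⌊0.3225/0.0833333⌋ = 3 → d; lat ⌊0.9477/0.0416667⌋ = 22 → w.

EE15dw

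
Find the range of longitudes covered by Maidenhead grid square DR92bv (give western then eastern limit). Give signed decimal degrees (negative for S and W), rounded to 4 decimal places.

Field D=3, R=17: +3·20° lon, +17·10° lat → SW at lon -120°, lat 80°.
Square 9, 2: +9·2° lon, +2·1° lat → SW at lon -102°, lat 82°.
Subsquare b=1, v=21: +1·0.0833333° lon, +21·0.0416667° lat → SW at lon -101.917°, lat 82.875°.
Cell spans 0.0833333° lon × 0.0416667° lat.
west -101.9167, east -101.8333.

-101.9167, -101.8333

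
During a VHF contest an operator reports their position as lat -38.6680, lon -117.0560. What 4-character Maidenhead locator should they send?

DF11

Add 180° to longitude and 90° to latitude: 62.94, 51.33.
Field (20°×10°, letters A–R): 62.94/20 → 3 → D, 51.33/10 → 5 → F; chars DF.
Square (2°×1°, digits 0–9): 2.94/2 → 1, 1.33/1 → 1; chars 11.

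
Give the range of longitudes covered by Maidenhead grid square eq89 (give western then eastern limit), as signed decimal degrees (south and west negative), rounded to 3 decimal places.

-84.000, -82.000

Field E=4, Q=16: +4·20° lon, +16·10° lat → SW at lon -100°, lat 70°.
Square 8, 9: +8·2° lon, +9·1° lat → SW at lon -84°, lat 79°.
Cell spans 2° lon × 1° lat.
west -84.000, east -82.000.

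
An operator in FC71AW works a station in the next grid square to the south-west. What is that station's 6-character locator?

Longitude subsquare a = 0; −1 → -1, wraps to 23 = x, carry into square.
Longitude square 7; −1 → 6.
Latitude subsquare w = 22; −1 → 21 = v.

FC61xv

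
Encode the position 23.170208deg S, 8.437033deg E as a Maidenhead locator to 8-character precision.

JG46ft29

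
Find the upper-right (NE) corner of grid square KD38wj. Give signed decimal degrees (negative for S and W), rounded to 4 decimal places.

Field K=10, D=3: +10·20° lon, +3·10° lat → SW at lon 20°, lat -60°.
Square 3, 8: +3·2° lon, +8·1° lat → SW at lon 26°, lat -52°.
Subsquare w=22, j=9: +22·0.0833333° lon, +9·0.0416667° lat → SW at lon 27.8333°, lat -51.625°.
Cell spans 0.0833333° lon × 0.0416667° lat. NE corner is SW corner plus one full cell.
latitude -51.5833, longitude 27.9167.

-51.5833, 27.9167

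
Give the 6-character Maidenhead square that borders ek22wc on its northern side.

EK22wd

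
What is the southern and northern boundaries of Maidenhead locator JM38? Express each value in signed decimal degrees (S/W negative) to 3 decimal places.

Field J=9, M=12: +9·20° lon, +12·10° lat → SW at lon 0°, lat 30°.
Square 3, 8: +3·2° lon, +8·1° lat → SW at lon 6°, lat 38°.
Cell spans 2° lon × 1° lat.
south 38.000, north 39.000.

38.000, 39.000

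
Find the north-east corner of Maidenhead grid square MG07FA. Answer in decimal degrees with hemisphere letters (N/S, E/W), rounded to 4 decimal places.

Field M=12, G=6: +12·20° lon, +6·10° lat → SW at lon 60°, lat -30°.
Square 0, 7: +0·2° lon, +7·1° lat → SW at lon 60°, lat -23°.
Subsquare f=5, a=0: +5·0.0833333° lon, +0·0.0416667° lat → SW at lon 60.4167°, lat -23°.
Cell spans 0.0833333° lon × 0.0416667° lat. NE corner is SW corner plus one full cell.
latitude 22.9583° S, longitude 60.5000° E.

22.9583° S, 60.5000° E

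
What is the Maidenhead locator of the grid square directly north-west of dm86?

DM77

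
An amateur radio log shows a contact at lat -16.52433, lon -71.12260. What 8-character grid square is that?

FH43kl54

Shift to the Maidenhead origin (180°W, 90°S): lon 108.87740, lat 73.47567.
Field: lon ⌊108.87740/20⌋ = 5 → F; lat ⌊73.47567/10⌋ = 7 → H.
Square: lon ⌊8.87740/2⌋ = 4; lat ⌊3.47567/1⌋ = 3.
Subsquare: lon ⌊0.87740/0.0833333⌋ = 10 → k; lat ⌊0.47567/0.0416667⌋ = 11 → l.
Extended square: lon ⌊0.04407/0.00833333⌋ = 5; lat ⌊0.01734/0.00416667⌋ = 4.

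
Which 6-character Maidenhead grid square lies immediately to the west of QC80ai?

Longitude subsquare a = 0; −1 → -1, wraps to 23 = x, carry into square.
Longitude square 8; −1 → 7.
The latitude characters are unchanged.

QC70xi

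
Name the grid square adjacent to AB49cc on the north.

Latitude subsquare c = 2; +1 → 3 = d.
The longitude characters are unchanged.

AB49cd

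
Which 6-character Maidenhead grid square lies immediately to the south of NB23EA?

NB22ex

Latitude subsquare a = 0; −1 → -1, wraps to 23 = x, carry into square.
Latitude square 3; −1 → 2.
The longitude characters are unchanged.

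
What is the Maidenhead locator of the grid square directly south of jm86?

JM85

Latitude square 6; −1 → 5.
The longitude characters are unchanged.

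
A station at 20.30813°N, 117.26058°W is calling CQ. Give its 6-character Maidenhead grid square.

DL10ih

Shift to the Maidenhead origin (180°W, 90°S): lon 62.7394, lat 110.3081.
Field (20°×10°, letters A–R): 62.7394/20 → 3 → D, 110.3081/10 → 11 → L; chars DL.
Square (2°×1°, digits 0–9): 2.7394/2 → 1, 0.3081/1 → 0; chars 10.
Subsquare (5′×2.5′, letters a–x): 0.7394/0.0833333 → 8 → i, 0.3081/0.0416667 → 7 → h; chars ih.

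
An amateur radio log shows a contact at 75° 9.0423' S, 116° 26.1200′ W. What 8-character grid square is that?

DB14su73

Add 180° to longitude and 90° to latitude: 63.56467, 14.84929.
Field (20°×10°, letters A–R): lon ⌊63.56467/20⌋ = 3 → D; lat ⌊14.84929/10⌋ = 1 → B.
Square (2°×1°, digits 0–9): lon ⌊3.56467/2⌋ = 1; lat ⌊4.84929/1⌋ = 4.
Subsquare (5′×2.5′, letters a–x): lon ⌊1.56467/0.0833333⌋ = 18 → s; lat ⌊0.84929/0.0416667⌋ = 20 → u.
Extended square (30″×15″, digits 0–9): lon ⌊0.06467/0.00833333⌋ = 7; lat ⌊0.01596/0.00416667⌋ = 3.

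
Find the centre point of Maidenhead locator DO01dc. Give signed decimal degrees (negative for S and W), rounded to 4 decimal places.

Field D=3, O=14: +3·20° lon, +14·10° lat → SW at lon -120°, lat 50°.
Square 0, 1: +0·2° lon, +1·1° lat → SW at lon -120°, lat 51°.
Subsquare d=3, c=2: +3·0.0833333° lon, +2·0.0416667° lat → SW at lon -119.75°, lat 51.0833°.
Cell spans 0.0833333° lon × 0.0416667° lat. Centre is SW corner plus half of each.
latitude 51.1042, longitude -119.7083.

51.1042, -119.7083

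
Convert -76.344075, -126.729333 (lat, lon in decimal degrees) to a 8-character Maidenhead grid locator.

CB63pp27

Shift to the Maidenhead origin (180°W, 90°S): lon 53.27067, lat 13.65592.
Field (20°×10°, letters A–R): 53.27067/20 → 2 → C, 13.65592/10 → 1 → B; chars CB.
Square (2°×1°, digits 0–9): 13.27067/2 → 6, 3.65592/1 → 3; chars 63.
Subsquare (5′×2.5′, letters a–x): 1.27067/0.0833333 → 15 → p, 0.65592/0.0416667 → 15 → p; chars pp.
Extended square (30″×15″, digits 0–9): 0.02067/0.00833333 → 2, 0.03092/0.00416667 → 7; chars 27.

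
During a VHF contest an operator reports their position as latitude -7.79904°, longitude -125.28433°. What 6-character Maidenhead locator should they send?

Add 180° to longitude and 90° to latitude: 54.7157, 82.2010.
Field: lon ⌊54.7157/20⌋ = 2 → C; lat ⌊82.2010/10⌋ = 8 → I.
Square: lon ⌊14.7157/2⌋ = 7; lat ⌊2.2010/1⌋ = 2.
Subsquare: lon ⌊0.7157/0.0833333⌋ = 8 → i; lat ⌊0.2010/0.0416667⌋ = 4 → e.

CI72ie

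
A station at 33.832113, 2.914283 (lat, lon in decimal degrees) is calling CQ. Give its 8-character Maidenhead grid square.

JM13kt99

Shift to the Maidenhead origin (180°W, 90°S): lon 182.91428, lat 123.83211.
Field (20°×10°, letters A–R): lon ⌊182.91428/20⌋ = 9 → J; lat ⌊123.83211/10⌋ = 12 → M.
Square (2°×1°, digits 0–9): lon ⌊2.91428/2⌋ = 1; lat ⌊3.83211/1⌋ = 3.
Subsquare (5′×2.5′, letters a–x): lon ⌊0.91428/0.0833333⌋ = 10 → k; lat ⌊0.83211/0.0416667⌋ = 19 → t.
Extended square (30″×15″, digits 0–9): lon ⌊0.08095/0.00833333⌋ = 9; lat ⌊0.04045/0.00416667⌋ = 9.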